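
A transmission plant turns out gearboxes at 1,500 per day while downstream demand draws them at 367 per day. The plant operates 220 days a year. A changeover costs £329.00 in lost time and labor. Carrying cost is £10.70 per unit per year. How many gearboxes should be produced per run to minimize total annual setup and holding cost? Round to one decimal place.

Annual demand D = 367 × 220 = 80,740.
Production build-up factor (1 − d/p) = 1 − 367/1,500 = 0.7553.
Q* = √(2DS / (H(1 − d/p))) = √(2 × 80,740 × 329 / (10.7 × 0.7553)).
= √(53,126,920 / 8.0821) ≈ 2563.871.

Q* ≈ 2,563.9 gearboxes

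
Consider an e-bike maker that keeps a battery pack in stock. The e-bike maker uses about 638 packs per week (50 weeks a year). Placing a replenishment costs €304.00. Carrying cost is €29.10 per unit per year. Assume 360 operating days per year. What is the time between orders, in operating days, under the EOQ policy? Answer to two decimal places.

Annual demand D = 638 × 50 = 31,900.
EOQ = √(2DS/H) = √(2 × 31,900 × 304 / 29.1) ≈ 816.40.
Cycle time = Q*/D × 360 = 816.40 / 31,900 × 360 ≈ 9.213 days.

T ≈ 9.21 days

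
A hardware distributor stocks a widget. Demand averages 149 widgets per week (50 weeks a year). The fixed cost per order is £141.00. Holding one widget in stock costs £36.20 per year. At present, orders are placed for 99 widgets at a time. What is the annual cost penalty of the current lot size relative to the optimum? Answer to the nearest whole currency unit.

Extra cost ≈ £3,682 per year

Annual demand D = 149 × 50 = 7,450.
EOQ = √(2DS/H) = √(2 × 7,450 × 141 / 36.2) ≈ 240.91.
Cost at Q* = (D/Q*)S + (Q*/2)H = √(2DSH) ≈ £8,720.81.
Cost at Q = 99: (7,450/99)×141 + (99/2)×36.2 = £10,610.61 + £1,791.90 = £12,402.51.
Excess = £12,402.51 − £8,720.81 = £3,681.69.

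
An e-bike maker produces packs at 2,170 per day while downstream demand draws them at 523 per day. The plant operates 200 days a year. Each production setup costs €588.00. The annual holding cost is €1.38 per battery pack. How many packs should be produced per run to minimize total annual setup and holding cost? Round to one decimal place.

Annual demand D = 523 × 200 = 104,600.
Production build-up factor (1 − d/p) = 1 − 523/2,170 = 0.7590.
Q* = √(2DS / (H(1 − d/p))) = √(2 × 104,600 × 588 / (1.38 × 0.7590)).
= √(123,009,600 / 1.0474) ≈ 10837.099.

Q* ≈ 10,837.1 packs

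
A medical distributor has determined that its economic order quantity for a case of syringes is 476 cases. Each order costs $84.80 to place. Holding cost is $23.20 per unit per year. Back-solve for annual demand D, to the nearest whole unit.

D ≈ 30,994 cases per year

Invert the EOQ relation Q*² = 2DS/H.
From Q* = √(2DS/H): D = Q*²H / (2S) = 476² × 23.2 / (2 × 84.8) = 30993.887.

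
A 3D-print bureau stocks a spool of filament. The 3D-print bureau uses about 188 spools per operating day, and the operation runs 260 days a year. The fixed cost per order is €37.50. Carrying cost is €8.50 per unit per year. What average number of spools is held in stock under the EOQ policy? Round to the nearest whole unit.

Average inventory ≈ 328 spools

Annual demand D = 188 × 260 = 48,880.
The optimal lot size = √(2DS/H) = √(2 × 48,880 × 37.5 / 8.5) ≈ 656.73.
Average inventory = Q*/2 ≈ 656.73 / 2 = 328.365.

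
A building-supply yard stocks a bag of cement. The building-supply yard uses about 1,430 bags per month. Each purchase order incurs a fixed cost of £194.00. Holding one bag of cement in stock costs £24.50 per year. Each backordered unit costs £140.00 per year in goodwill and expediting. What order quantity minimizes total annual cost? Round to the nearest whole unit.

Q* ≈ 565 bags

Annual demand D = 1,430 × 12 = 17,160.
With planned backorders, Q* = √(2DS/H) · √((H+B)/B).
√(2DS/H) = √(2 × 17,160 × 194 / 24.5) = 521.304.
√((H+B)/B) = √((24.5+140)/140) = 1.0840.
Q* ≈ 565.081.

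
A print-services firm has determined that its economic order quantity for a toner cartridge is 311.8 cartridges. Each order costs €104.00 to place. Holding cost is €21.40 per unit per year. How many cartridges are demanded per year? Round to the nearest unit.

D ≈ 10,002 cartridges per year

Squaring Q* = √(2DS/H) gives Q*² = 2DS/H.
From Q* = √(2DS/H): D = Q*²H / (2S) = 311.8² × 21.4 / (2 × 104) = 10002.364.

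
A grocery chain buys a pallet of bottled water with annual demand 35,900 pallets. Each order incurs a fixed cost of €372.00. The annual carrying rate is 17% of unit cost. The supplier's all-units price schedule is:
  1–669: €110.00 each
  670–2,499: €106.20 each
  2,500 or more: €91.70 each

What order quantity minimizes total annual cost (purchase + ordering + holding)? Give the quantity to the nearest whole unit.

Q* ≈ 2,500 pallets

Holding cost per unit per year at price C is H = 0.17·C.
For each price level, check whether its EOQ is feasible; otherwise the best quantity at that price is the breakpoint.
Tier 1 (€110.00): EOQ = 1195.1 exceeds tier's upper bound 669, so this tier is dominated.
EOQ at €106.20 = 1216.3 (feasible in tier 2): TC = 35,900×€106.20 + (35,900/1216.3)×372 + (1216.3/2)×0.17×€106.20 = €3,834,539.40.
EOQ at €91.70 = 1309.0 < 2500, so use break Q=2500: TC = 35,900×€91.70 + (35,900/2500.0)×372 + (2500.0/2)×0.17×€91.70 = €3,316,858.17.
Lowest total cost is €3,316,858.17 at Q = 2500.0.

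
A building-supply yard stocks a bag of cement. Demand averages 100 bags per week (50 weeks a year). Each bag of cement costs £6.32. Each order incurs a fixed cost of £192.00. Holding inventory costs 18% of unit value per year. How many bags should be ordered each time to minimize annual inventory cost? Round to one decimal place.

Annual demand D = 100 × 50 = 5,000.
Holding cost H = 0.18 × £6.32 = £1.1376 per unit per year.
EOQ = √(2DS / H) = √(2 × 5,000 × 192 / 1.1376).
= √(1,920,000 / 1.1376) = √1,687,763.7131 ≈ 1299.140.

Q* ≈ 1,299.1 bags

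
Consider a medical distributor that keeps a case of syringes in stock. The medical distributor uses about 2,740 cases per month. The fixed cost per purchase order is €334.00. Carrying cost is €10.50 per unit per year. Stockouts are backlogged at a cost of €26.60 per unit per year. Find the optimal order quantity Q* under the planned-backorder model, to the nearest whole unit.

Q* ≈ 1,708 cases

Annual demand D = 2,740 × 12 = 32,880.
With planned backorders, Q* = √(2DS/H) · √((H+B)/B).
√(2DS/H) = √(2 × 32,880 × 334 / 10.5) = 1446.304.
√((H+B)/B) = √((10.5+26.6)/26.6) = 1.1810.
Q* ≈ 1708.070.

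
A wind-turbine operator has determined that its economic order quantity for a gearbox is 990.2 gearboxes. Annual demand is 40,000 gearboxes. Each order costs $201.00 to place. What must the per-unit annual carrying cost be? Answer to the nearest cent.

H ≈ $16.40

The basic EOQ model gives Q* = √(2DS/H); rearrange for the unknown.
From Q* = √(2DS/H): H = 2DS / Q*² = 2 × 40,000 × 201 / 990.2² = 16.3999.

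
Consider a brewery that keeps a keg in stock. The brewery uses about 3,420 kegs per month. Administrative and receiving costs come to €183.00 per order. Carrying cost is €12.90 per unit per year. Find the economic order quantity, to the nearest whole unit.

Q* ≈ 1,079 kegs

Annual demand D = 3,420 × 12 = 41,040.
EOQ = √(2DS / H) = √(2 × 41,040 × 183 / 12.9).
= √(15,020,640 / 12.9) = √1,164,390.6977 ≈ 1079.069.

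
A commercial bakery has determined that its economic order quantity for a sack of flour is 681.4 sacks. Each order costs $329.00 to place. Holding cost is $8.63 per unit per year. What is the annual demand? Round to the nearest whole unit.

Squaring Q* = √(2DS/H) gives Q*² = 2DS/H.
From Q* = √(2DS/H): D = Q*²H / (2S) = 681.4² × 8.63 / (2 × 329) = 6089.606.

D ≈ 6,090 sacks per year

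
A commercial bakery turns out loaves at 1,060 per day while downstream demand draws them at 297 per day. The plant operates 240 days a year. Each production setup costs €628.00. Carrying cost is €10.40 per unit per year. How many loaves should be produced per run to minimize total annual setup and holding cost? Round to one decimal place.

Annual demand D = 297 × 240 = 71,280.
Production build-up factor (1 − d/p) = 1 − 297/1,060 = 0.7198.
Q* = √(2DS / (H(1 − d/p))) = √(2 × 71,280 × 628 / (10.4 × 0.7198)).
= √(89,527,680 / 7.486) ≈ 3458.220.

Q* ≈ 3,458.2 loaves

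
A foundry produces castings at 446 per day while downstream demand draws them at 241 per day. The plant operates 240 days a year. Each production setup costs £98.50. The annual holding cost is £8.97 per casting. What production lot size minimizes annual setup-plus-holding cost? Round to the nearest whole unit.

Q* ≈ 1,662 castings

Annual demand D = 241 × 240 = 57,840.
Production build-up factor (1 − d/p) = 1 − 241/446 = 0.4596.
Q* = √(2DS / (H(1 − d/p))) = √(2 × 57,840 × 98.5 / (8.97 × 0.4596)).
= √(11,394,480 / 4.123) ≈ 1662.423.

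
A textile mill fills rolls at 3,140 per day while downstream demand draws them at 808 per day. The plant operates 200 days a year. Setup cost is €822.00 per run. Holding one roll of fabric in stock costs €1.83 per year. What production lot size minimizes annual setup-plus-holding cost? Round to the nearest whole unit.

Q* ≈ 13,981 rolls

Annual demand D = 808 × 200 = 161,600.
Production build-up factor (1 − d/p) = 1 − 808/3,140 = 0.7427.
Q* = √(2DS / (H(1 − d/p))) = √(2 × 161,600 × 822 / (1.83 × 0.7427)).
= √(265,670,400 / 1.3591) ≈ 13981.269.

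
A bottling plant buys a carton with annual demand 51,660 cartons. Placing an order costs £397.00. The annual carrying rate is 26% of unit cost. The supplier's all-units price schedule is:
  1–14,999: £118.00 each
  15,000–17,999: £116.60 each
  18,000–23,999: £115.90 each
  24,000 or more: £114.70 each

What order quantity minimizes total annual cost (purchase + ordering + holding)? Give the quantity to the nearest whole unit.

Q* ≈ 1,156 cartons

Holding cost per unit per year at price C is H = 0.26·C.
Candidates are each tier's EOQ (if it falls in that tier) and each price-break quantity.
EOQ at £118.00 = 1156.3 (feasible in tier 1): TC = 51,660×£118.00 + (51,660/1156.3)×397 + (1156.3/2)×0.26×£118.00 = £6,131,354.41.
EOQ at £116.60 = 1163.2 < 15000, so use break Q=15000: TC = 51,660×£116.60 + (51,660/15000.0)×397 + (15000.0/2)×0.26×£116.60 = £6,252,293.27.
EOQ at £115.90 = 1166.7 < 18000, so use break Q=18000: TC = 51,660×£115.90 + (51,660/18000.0)×397 + (18000.0/2)×0.26×£115.90 = £6,259,739.39.
EOQ at £114.70 = 1172.8 < 24000, so use break Q=24000: TC = 51,660×£114.70 + (51,660/24000.0)×397 + (24000.0/2)×0.26×£114.70 = £6,284,120.54.
Lowest total cost is £6,131,354.41 at Q = 1156.3.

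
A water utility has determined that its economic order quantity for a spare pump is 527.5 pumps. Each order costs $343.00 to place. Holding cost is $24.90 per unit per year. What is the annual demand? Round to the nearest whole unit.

Invert the EOQ relation Q*² = 2DS/H.
From Q* = √(2DS/H): D = Q*²H / (2S) = 527.5² × 24.9 / (2 × 343) = 10099.972.

D ≈ 10,100 pumps per year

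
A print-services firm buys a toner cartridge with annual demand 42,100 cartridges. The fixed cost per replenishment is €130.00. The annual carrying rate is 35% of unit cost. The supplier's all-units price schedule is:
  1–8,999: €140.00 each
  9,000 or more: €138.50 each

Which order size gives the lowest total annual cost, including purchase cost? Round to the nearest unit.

Holding cost per unit per year at price C is H = 0.35·C.
Evaluate total cost at each tier's feasible EOQ or, if the EOQ is below the tier, at the tier's minimum quantity.
EOQ at €140.00 = 472.6 (feasible in tier 1): TC = 42,100×€140.00 + (42,100/472.6)×130 + (472.6/2)×0.35×€140.00 = €5,917,159.32.
EOQ at €138.50 = 475.2 < 9000, so use break Q=9000: TC = 42,100×€138.50 + (42,100/9000.0)×130 + (9000.0/2)×0.35×€138.50 = €6,049,595.61.
Lowest total cost is €5,917,159.32 at Q = 472.6.

Q* ≈ 473 cartridges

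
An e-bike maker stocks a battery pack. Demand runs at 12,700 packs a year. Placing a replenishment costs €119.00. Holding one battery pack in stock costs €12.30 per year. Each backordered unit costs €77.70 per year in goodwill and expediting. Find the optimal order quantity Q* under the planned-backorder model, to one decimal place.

With planned backorders, Q* = √(2DS/H) · √((H+B)/B).
√(2DS/H) = √(2 × 12,700 × 119 / 12.3) = 495.722.
√((H+B)/B) = √((12.3+77.7)/77.7) = 1.0762.
Q* ≈ 533.517.

Q* ≈ 533.5 packs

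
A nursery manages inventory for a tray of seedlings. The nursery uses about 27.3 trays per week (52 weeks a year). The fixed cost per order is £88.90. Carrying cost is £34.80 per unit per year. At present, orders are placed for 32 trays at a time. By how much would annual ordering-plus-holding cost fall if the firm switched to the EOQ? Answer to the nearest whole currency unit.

Annual demand D = 27.3 × 52 = 1,419.6.
EOQ = √(2DS/H) = √(2 × 1,419.6 × 88.9 / 34.8) ≈ 85.16.
Cost at Q* = (D/Q*)S + (Q*/2)H = √(2DSH) ≈ £2,963.73.
Cost at Q = 32: (1,419.6/32)×88.9 + (32/2)×34.8 = £3,943.83 + £556.80 = £4,500.63.
Excess = £4,500.63 − £2,963.73 = £1,536.90.

Extra cost ≈ £1,537 per year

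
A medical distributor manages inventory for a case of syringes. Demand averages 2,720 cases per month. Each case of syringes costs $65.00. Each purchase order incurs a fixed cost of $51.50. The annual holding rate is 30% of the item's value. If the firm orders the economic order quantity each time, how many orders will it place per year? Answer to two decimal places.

Annual demand D = 2,720 × 12 = 32,640.
Holding cost H = 0.30 × $65.00 = $19.5000 per unit per year.
EOQ = √(2DS/H) = √(2 × 32,640 × 51.5 / 19.5) ≈ 415.22.
Orders per year = D / Q* = 32,640 / 415.22 ≈ 78.609.

N ≈ 78.61 orders per year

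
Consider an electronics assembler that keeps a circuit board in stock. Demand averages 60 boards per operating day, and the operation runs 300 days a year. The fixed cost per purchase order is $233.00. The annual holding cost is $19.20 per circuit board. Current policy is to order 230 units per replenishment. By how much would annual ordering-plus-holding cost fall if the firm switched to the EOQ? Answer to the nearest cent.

Annual demand D = 60 × 300 = 18,000.
EOQ = √(2DS/H) = √(2 × 18,000 × 233 / 19.2) ≈ 660.97.
Cost at Q* = (D/Q*)S + (Q*/2)H = √(2DSH) ≈ $12,690.53.
Cost at Q = 230: (18,000/230)×233 + (230/2)×19.2 = $18,234.78 + $2,208.00 = $20,442.78.
Excess = $20,442.78 − $12,690.53 = $7,752.25.

Extra cost ≈ $7,752.25 per year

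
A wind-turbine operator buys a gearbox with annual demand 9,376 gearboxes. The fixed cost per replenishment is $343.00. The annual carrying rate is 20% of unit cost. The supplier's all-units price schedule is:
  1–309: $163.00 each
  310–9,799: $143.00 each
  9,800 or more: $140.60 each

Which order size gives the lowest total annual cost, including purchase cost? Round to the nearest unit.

Holding cost per unit per year at price C is H = 0.20·C.
Evaluate total cost at each tier's feasible EOQ or, if the EOQ is below the tier, at the tier's minimum quantity.
Tier 1 ($163.00): EOQ = 444.2 exceeds tier's upper bound 309, so this tier is dominated.
EOQ at $143.00 = 474.2 (feasible in tier 2): TC = 9,376×$143.00 + (9,376/474.2)×343 + (474.2/2)×0.20×$143.00 = $1,354,330.94.
EOQ at $140.60 = 478.3 < 9800, so use break Q=9800: TC = 9,376×$140.60 + (9,376/9800.0)×343 + (9800.0/2)×0.20×$140.60 = $1,456,381.76.
Lowest total cost is $1,354,330.94 at Q = 474.2.

Q* ≈ 474 gearboxes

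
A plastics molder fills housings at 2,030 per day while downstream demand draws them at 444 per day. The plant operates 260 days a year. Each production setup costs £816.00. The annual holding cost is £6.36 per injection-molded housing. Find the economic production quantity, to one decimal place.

Annual demand D = 444 × 260 = 115,440.
Production build-up factor (1 − d/p) = 1 − 444/2,030 = 0.7813.
Q* = √(2DS / (H(1 − d/p))) = √(2 × 115,440 × 816 / (6.36 × 0.7813)).
= √(188,398,080 / 4.9689) ≈ 6157.524.

Q* ≈ 6,157.5 housings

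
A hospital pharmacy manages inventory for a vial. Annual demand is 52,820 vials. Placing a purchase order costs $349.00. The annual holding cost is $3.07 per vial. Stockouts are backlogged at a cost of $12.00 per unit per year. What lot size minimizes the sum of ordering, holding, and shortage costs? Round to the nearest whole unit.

Q* ≈ 3,884 vials

With planned backorders, Q* = √(2DS/H) · √((H+B)/B).
√(2DS/H) = √(2 × 52,820 × 349 / 3.07) = 3465.435.
√((H+B)/B) = √((3.07+12)/12) = 1.1206.
Q* ≈ 3883.504.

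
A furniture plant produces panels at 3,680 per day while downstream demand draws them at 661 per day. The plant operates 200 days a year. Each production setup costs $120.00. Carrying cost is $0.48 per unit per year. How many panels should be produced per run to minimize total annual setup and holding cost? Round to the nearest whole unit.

Q* ≈ 8,976 panels

Annual demand D = 661 × 200 = 132,200.
Production build-up factor (1 − d/p) = 1 − 661/3,680 = 0.8204.
Q* = √(2DS / (H(1 − d/p))) = √(2 × 132,200 × 120 / (0.48 × 0.8204)).
= √(31,728,000 / 0.3938) ≈ 8976.212.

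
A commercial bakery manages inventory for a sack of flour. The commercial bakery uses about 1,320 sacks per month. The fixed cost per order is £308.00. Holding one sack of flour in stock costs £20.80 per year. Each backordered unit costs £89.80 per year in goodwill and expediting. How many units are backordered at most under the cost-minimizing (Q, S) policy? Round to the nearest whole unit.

S* ≈ 143 sacks

Annual demand D = 1,320 × 12 = 15,840.
With planned backorders, Q* = √(2DS/H) · √((H+B)/B).
√(2DS/H) = √(2 × 15,840 × 308 / 20.8) = 684.914.
√((H+B)/B) = √((20.8+89.8)/89.8) = 1.1098.
Q* ≈ 760.109.
S* = Q* · H/(H+B) = 760.109 × 20.8/110.6 ≈ 142.950.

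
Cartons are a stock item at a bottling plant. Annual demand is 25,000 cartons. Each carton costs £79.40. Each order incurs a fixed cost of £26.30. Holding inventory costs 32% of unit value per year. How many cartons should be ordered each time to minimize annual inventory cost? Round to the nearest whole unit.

Q* ≈ 227 cartons

Holding cost H = 0.32 × £79.40 = £25.4080 per unit per year.
EOQ = √(2DS / H) = √(2 × 25,000 × 26.3 / 25.408).
= √(1,315,000 / 25.408) = √51,755.3526 ≈ 227.498.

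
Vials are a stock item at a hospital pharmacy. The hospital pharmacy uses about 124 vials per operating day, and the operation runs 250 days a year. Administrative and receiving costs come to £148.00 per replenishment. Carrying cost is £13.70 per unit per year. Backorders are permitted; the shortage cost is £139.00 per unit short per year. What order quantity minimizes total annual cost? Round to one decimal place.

Q* ≈ 857.8 vials

Annual demand D = 124 × 250 = 31,000.
With planned backorders, Q* = √(2DS/H) · √((H+B)/B).
√(2DS/H) = √(2 × 31,000 × 148 / 13.7) = 818.402.
√((H+B)/B) = √((13.7+139)/139) = 1.0481.
Q* ≈ 857.785.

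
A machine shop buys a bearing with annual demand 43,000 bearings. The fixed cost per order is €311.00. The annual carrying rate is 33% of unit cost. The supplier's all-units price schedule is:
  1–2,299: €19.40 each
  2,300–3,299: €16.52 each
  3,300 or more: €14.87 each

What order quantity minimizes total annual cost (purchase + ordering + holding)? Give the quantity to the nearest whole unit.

Holding cost per unit per year at price C is H = 0.33·C.
Candidates are each tier's EOQ (if it falls in that tier) and each price-break quantity.
EOQ at €19.40 = 2044.0 (feasible in tier 1): TC = 43,000×€19.40 + (43,000/2044.0)×311 + (2044.0/2)×0.33×€19.40 = €847,285.41.
EOQ at €16.52 = 2215.0 < 2300, so use break Q=2300: TC = 43,000×€16.52 + (43,000/2300.0)×311 + (2300.0/2)×0.33×€16.52 = €722,443.69.
EOQ at €14.87 = 2334.6 < 3300, so use break Q=3300: TC = 43,000×€14.87 + (43,000/3300.0)×311 + (3300.0/2)×0.33×€14.87 = €651,559.14.
Lowest total cost is €651,559.14 at Q = 3300.0.

Q* ≈ 3,300 bearings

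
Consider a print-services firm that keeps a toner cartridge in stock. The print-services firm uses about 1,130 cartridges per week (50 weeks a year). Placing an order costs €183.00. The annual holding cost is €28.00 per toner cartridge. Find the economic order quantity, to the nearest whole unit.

Annual demand D = 1,130 × 50 = 56,500.
EOQ = √(2DS / H) = √(2 × 56,500 × 183 / 28).
= √(20,679,000 / 28) = √738,535.7143 ≈ 859.381.

Q* ≈ 859 cartridges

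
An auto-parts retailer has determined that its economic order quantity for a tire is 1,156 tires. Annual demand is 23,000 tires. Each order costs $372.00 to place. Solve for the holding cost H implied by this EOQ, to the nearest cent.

H ≈ $12.81

Squaring Q* = √(2DS/H) gives Q*² = 2DS/H.
From Q* = √(2DS/H): H = 2DS / Q*² = 2 × 23,000 × 372 / 1,156² = 12.8052.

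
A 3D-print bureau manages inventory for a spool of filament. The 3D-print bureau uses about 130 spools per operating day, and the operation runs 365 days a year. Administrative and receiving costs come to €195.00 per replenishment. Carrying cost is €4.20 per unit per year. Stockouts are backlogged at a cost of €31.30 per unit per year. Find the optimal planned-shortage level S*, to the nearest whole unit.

Annual demand D = 130 × 365 = 47,450.
With planned backorders, Q* = √(2DS/H) · √((H+B)/B).
√(2DS/H) = √(2 × 47,450 × 195 / 4.2) = 2099.064.
√((H+B)/B) = √((4.2+31.3)/31.3) = 1.0650.
Q* ≈ 2235.464.
S* = Q* · H/(H+B) = 2235.464 × 4.2/35.5 ≈ 264.477.

S* ≈ 264 spools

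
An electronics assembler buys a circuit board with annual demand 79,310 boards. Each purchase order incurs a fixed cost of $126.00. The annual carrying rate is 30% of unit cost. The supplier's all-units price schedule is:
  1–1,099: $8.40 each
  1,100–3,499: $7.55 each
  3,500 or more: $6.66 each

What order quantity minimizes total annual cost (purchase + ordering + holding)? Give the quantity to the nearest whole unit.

Q* ≈ 3,500 boards

Holding cost per unit per year at price C is H = 0.30·C.
Candidates are each tier's EOQ (if it falls in that tier) and each price-break quantity.
Tier 1 ($8.40): EOQ = 2816.2 exceeds tier's upper bound 1099, so this tier is dominated.
EOQ at $7.55 = 2970.5 (feasible in tier 2): TC = 79,310×$7.55 + (79,310/2970.5)×126 + (2970.5/2)×0.30×$7.55 = $605,518.69.
EOQ at $6.66 = 3162.8 < 3500, so use break Q=3500: TC = 79,310×$6.66 + (79,310/3500.0)×126 + (3500.0/2)×0.30×$6.66 = $534,556.26.
Lowest total cost is $534,556.26 at Q = 3500.0.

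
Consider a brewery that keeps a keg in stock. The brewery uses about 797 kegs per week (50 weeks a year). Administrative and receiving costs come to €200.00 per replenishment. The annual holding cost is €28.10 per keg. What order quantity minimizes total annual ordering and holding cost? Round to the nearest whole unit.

Annual demand D = 797 × 50 = 39,850.
EOQ = √(2DS / H) = √(2 × 39,850 × 200 / 28.1).
= √(15,940,000 / 28.1) = √567,259.7865 ≈ 753.167.

Q* ≈ 753 kegs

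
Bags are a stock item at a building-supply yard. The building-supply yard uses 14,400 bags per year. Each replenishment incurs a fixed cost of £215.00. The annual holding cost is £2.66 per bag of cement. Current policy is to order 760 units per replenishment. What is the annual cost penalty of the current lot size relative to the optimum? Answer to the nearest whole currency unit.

EOQ = √(2DS/H) = √(2 × 14,400 × 215 / 2.66) ≈ 1525.72.
Cost at Q* = (D/Q*)S + (Q*/2)H = √(2DSH) ≈ £4,058.41.
Cost at Q = 760: (14,400/760)×215 + (760/2)×2.66 = £4,073.68 + £1,010.80 = £5,084.48.
Excess = £5,084.48 − £4,058.41 = £1,026.07.

Extra cost ≈ £1,026 per year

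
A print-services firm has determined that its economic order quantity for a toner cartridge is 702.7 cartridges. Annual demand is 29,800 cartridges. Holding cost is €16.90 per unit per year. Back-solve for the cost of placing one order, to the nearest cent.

S ≈ €140.02

The basic EOQ model gives Q* = √(2DS/H); rearrange for the unknown.
From Q* = √(2DS/H): S = Q*²H / (2D) = 702.7² × 16.9 / (2 × 29,800) = 140.0169.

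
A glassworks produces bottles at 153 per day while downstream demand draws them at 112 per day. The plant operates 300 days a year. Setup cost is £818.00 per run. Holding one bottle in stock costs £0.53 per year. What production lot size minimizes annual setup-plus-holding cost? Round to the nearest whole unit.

Annual demand D = 112 × 300 = 33,600.
Production build-up factor (1 − d/p) = 1 − 112/153 = 0.2680.
Q* = √(2DS / (H(1 − d/p))) = √(2 × 33,600 × 818 / (0.53 × 0.2680)).
= √(54,969,600 / 0.142) ≈ 19673.297.

Q* ≈ 19,673 bottles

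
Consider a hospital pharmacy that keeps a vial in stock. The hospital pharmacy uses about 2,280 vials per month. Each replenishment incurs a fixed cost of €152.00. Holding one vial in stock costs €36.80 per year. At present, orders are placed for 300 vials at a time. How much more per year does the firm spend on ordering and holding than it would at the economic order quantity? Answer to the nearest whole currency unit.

Extra cost ≈ €1,887 per year

Annual demand D = 2,280 × 12 = 27,360.
EOQ = √(2DS/H) = √(2 × 27,360 × 152 / 36.8) ≈ 475.41.
Cost at Q* = (D/Q*)S + (Q*/2)H = √(2DSH) ≈ €17,495.19.
Cost at Q = 300: (27,360/300)×152 + (300/2)×36.8 = €13,862.40 + €5,520.00 = €19,382.40.
Excess = €19,382.40 − €17,495.19 = €1,887.21.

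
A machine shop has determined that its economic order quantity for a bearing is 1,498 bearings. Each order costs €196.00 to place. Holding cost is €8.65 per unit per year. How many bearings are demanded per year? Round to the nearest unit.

Squaring Q* = √(2DS/H) gives Q*² = 2DS/H.
From Q* = √(2DS/H): D = Q*²H / (2S) = 1,498² × 8.65 / (2 × 196) = 49516.925.

D ≈ 49,517 bearings per year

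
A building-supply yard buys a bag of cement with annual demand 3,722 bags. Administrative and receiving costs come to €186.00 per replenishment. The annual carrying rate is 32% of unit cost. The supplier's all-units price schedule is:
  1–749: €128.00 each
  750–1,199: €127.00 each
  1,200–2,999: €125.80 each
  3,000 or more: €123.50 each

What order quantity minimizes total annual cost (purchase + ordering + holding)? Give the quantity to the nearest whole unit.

Q* ≈ 184 bags

Holding cost per unit per year at price C is H = 0.32·C.
Candidates are each tier's EOQ (if it falls in that tier) and each price-break quantity.
EOQ at €128.00 = 183.9 (feasible in tier 1): TC = 3,722×€128.00 + (3,722/183.9)×186 + (183.9/2)×0.32×€128.00 = €483,946.77.
EOQ at €127.00 = 184.6 < 750, so use break Q=750: TC = 3,722×€127.00 + (3,722/750.0)×186 + (750.0/2)×0.32×€127.00 = €488,857.06.
EOQ at €125.80 = 185.5 < 1200, so use break Q=1200: TC = 3,722×€125.80 + (3,722/1200.0)×186 + (1200.0/2)×0.32×€125.80 = €492,958.11.
EOQ at €123.50 = 187.2 < 3000, so use break Q=3000: TC = 3,722×€123.50 + (3,722/3000.0)×186 + (3000.0/2)×0.32×€123.50 = €519,177.76.
Lowest total cost is €483,946.77 at Q = 183.9.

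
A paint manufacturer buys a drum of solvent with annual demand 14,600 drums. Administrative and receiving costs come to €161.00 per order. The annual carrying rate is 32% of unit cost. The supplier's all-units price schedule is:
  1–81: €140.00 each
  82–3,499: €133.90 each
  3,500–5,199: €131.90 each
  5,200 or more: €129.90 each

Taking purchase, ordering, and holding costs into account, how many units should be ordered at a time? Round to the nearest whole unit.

Q* ≈ 331 drums

Holding cost per unit per year at price C is H = 0.32·C.
For each price level, check whether its EOQ is feasible; otherwise the best quantity at that price is the breakpoint.
Tier 1 (€140.00): EOQ = 323.9 exceeds tier's upper bound 81, so this tier is dominated.
EOQ at €133.90 = 331.2 (feasible in tier 2): TC = 14,600×€133.90 + (14,600/331.2)×161 + (331.2/2)×0.32×€133.90 = €1,969,132.85.
EOQ at €131.90 = 333.7 < 3500, so use break Q=3500: TC = 14,600×€131.90 + (14,600/3500.0)×161 + (3500.0/2)×0.32×€131.90 = €2,000,275.60.
EOQ at €129.90 = 336.3 < 5200, so use break Q=5200: TC = 14,600×€129.90 + (14,600/5200.0)×161 + (5200.0/2)×0.32×€129.90 = €2,005,068.84.
Lowest total cost is €1,969,132.85 at Q = 331.2.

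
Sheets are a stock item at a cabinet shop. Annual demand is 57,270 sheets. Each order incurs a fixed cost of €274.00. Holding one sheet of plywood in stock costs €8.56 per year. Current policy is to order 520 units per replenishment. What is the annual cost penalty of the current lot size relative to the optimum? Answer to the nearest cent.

Extra cost ≈ €16,012.04 per year

EOQ = √(2DS/H) = √(2 × 57,270 × 274 / 8.56) ≈ 1914.77.
Cost at Q* = (D/Q*)S + (Q*/2)H = √(2DSH) ≈ €16,390.45.
Cost at Q = 520: (57,270/520)×274 + (520/2)×8.56 = €30,176.88 + €2,225.60 = €32,402.48.
Excess = €32,402.48 − €16,390.45 = €16,012.04.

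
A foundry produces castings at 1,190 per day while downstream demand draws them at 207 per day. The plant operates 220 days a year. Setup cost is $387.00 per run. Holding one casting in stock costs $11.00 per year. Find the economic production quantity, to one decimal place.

Annual demand D = 207 × 220 = 45,540.
Production build-up factor (1 − d/p) = 1 − 207/1,190 = 0.8261.
Q* = √(2DS / (H(1 − d/p))) = √(2 × 45,540 × 387 / (11 × 0.8261)).
= √(35,247,960 / 9.0866) ≈ 1969.552.

Q* ≈ 1,969.6 castings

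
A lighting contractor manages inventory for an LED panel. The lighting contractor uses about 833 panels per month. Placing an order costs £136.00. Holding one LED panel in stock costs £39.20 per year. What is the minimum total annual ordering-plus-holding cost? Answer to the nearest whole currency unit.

TC* ≈ £10,324

Annual demand D = 833 × 12 = 9,996.
The optimal lot size = √(2DS/H) = √(2 × 9,996 × 136 / 39.2) ≈ 263.36.
At the optimum the two cost components are equal, so total cost = 2·(Q*/2)H = Q*·H.
Minimum total = √(2DSH) = √(2 × 9,996 × 136 × 39.2) ≈ 10323.824.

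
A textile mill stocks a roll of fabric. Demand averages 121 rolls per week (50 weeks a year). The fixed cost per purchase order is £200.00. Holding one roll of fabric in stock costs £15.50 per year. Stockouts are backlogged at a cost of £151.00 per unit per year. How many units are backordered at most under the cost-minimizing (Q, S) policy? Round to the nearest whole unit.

S* ≈ 39 rolls

Annual demand D = 121 × 50 = 6,050.
With planned backorders, Q* = √(2DS/H) · √((H+B)/B).
√(2DS/H) = √(2 × 6,050 × 200 / 15.5) = 395.132.
√((H+B)/B) = √((15.5+151)/151) = 1.0501.
Q* ≈ 414.916.
S* = Q* · H/(H+B) = 414.916 × 15.5/166.5 ≈ 38.626.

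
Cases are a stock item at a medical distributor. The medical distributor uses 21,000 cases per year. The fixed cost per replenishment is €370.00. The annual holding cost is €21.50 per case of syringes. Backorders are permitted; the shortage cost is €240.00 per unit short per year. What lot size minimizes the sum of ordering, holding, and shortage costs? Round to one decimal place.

With planned backorders, Q* = √(2DS/H) · √((H+B)/B).
√(2DS/H) = √(2 × 21,000 × 370 / 21.5) = 850.171.
√((H+B)/B) = √((21.5+240)/240) = 1.0438.
Q* ≈ 887.435.

Q* ≈ 887.4 cases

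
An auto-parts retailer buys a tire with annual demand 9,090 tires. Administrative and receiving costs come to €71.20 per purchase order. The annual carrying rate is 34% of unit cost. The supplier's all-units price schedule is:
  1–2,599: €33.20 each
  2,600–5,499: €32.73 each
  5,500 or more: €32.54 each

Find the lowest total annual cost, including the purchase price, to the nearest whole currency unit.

Holding cost per unit per year at price C is H = 0.34·C.
Candidates are each tier's EOQ (if it falls in that tier) and each price-break quantity.
EOQ at €33.20 = 338.6 (feasible in tier 1): TC = 9,090×€33.20 + (9,090/338.6)×71.2 + (338.6/2)×0.34×€33.20 = €305,610.48.
EOQ at €32.73 = 341.1 < 2600, so use break Q=2600: TC = 9,090×€32.73 + (9,090/2600.0)×71.2 + (2600.0/2)×0.34×€32.73 = €312,231.29.
EOQ at €32.54 = 342.0 < 5500, so use break Q=5500: TC = 9,090×€32.54 + (9,090/5500.0)×71.2 + (5500.0/2)×0.34×€32.54 = €326,331.17.
Lowest total cost among the candidates is at Q = 338.6.

TC* ≈ €305,610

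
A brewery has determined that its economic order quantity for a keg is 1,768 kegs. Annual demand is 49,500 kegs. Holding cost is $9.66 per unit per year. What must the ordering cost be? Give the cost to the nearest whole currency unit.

Invert the EOQ relation Q*² = 2DS/H.
From Q* = √(2DS/H): S = Q*²H / (2D) = 1,768² × 9.66 / (2 × 49,500) = 305.0046.

S ≈ $305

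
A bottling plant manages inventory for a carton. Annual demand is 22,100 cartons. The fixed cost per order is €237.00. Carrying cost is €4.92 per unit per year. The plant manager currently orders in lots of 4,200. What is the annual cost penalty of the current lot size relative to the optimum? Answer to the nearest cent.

EOQ = √(2DS/H) = √(2 × 22,100 × 237 / 4.92) ≈ 1459.16.
Cost at Q* = (D/Q*)S + (Q*/2)H = √(2DSH) ≈ €7,179.06.
Cost at Q = 4,200: (22,100/4,200)×237 + (4,200/2)×4.92 = €1,247.07 + €10,332.00 = €11,579.07.
Excess = €11,579.07 − €7,179.06 = €4,400.01.

Extra cost ≈ €4,400.01 per year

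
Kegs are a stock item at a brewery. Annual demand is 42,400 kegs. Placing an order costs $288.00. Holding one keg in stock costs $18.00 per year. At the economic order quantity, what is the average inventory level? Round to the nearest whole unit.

Average inventory ≈ 582 kegs

Q* = √(2DS/H) = √(2 × 42,400 × 288 / 18) ≈ 1164.82.
Average inventory = Q*/2 ≈ 1164.82 / 2 = 582.409.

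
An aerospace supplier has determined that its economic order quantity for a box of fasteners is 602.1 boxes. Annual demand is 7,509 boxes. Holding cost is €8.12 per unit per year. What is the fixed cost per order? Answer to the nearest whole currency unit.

S ≈ €196

Invert the EOQ relation Q*² = 2DS/H.
From Q* = √(2DS/H): S = Q*²H / (2D) = 602.1² × 8.12 / (2 × 7,509) = 196.0113.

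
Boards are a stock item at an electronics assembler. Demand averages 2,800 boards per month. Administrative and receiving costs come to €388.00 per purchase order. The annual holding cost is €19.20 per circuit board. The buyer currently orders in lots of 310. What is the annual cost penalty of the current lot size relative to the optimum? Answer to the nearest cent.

Extra cost ≈ €22,655.81 per year

Annual demand D = 2,800 × 12 = 33,600.
EOQ = √(2DS/H) = √(2 × 33,600 × 388 / 19.2) ≈ 1165.33.
Cost at Q* = (D/Q*)S + (Q*/2)H = √(2DSH) ≈ €22,374.39.
Cost at Q = 310: (33,600/310)×388 + (310/2)×19.2 = €42,054.19 + €2,976.00 = €45,030.19.
Excess = €45,030.19 − €22,374.39 = €22,655.81.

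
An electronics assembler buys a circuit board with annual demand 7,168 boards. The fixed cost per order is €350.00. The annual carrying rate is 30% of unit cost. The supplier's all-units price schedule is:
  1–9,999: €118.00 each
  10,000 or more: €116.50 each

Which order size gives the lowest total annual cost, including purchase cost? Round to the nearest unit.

Holding cost per unit per year at price C is H = 0.30·C.
Evaluate total cost at each tier's feasible EOQ or, if the EOQ is below the tier, at the tier's minimum quantity.
EOQ at €118.00 = 376.5 (feasible in tier 1): TC = 7,168×€118.00 + (7,168/376.5)×350 + (376.5/2)×0.30×€118.00 = €859,151.53.
EOQ at €116.50 = 378.9 < 10000, so use break Q=10000: TC = 7,168×€116.50 + (7,168/10000.0)×350 + (10000.0/2)×0.30×€116.50 = €1,010,072.88.
Lowest total cost is €859,151.53 at Q = 376.5.

Q* ≈ 376 boards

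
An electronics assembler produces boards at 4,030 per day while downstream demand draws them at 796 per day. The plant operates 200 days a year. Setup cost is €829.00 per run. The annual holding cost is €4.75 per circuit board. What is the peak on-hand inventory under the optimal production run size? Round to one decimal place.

I_max ≈ 6,677.8 boards

Annual demand D = 796 × 200 = 159,200.
Production build-up factor (1 − d/p) = 1 − 796/4,030 = 0.8025.
Q* = √(2DS / (H(1 − d/p))) = √(2 × 159,200 × 829 / (4.75 × 0.8025)).
= √(263,953,600 / 3.8118) ≈ 8321.460.
Maximum inventory = Q*(1 − d/p) = 8321.460 × 0.8025 ≈ 6677.816.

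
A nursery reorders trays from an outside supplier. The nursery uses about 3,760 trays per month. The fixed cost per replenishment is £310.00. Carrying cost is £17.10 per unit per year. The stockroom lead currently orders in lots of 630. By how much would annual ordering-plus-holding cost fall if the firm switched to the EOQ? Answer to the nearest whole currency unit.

Extra cost ≈ £5,717 per year

Annual demand D = 3,760 × 12 = 45,120.
EOQ = √(2DS/H) = √(2 × 45,120 × 310 / 17.1) ≈ 1279.03.
Cost at Q* = (D/Q*)S + (Q*/2)H = √(2DSH) ≈ £21,871.49.
Cost at Q = 630: (45,120/630)×310 + (630/2)×17.1 = £22,201.90 + £5,386.50 = £27,588.40.
Excess = £27,588.40 − £21,871.49 = £5,716.91.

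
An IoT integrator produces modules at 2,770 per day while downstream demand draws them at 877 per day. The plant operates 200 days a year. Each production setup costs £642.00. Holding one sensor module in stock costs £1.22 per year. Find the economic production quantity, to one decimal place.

Q* ≈ 16,435.5 modules

Annual demand D = 877 × 200 = 175,400.
Production build-up factor (1 − d/p) = 1 − 877/2,770 = 0.6834.
Q* = √(2DS / (H(1 − d/p))) = √(2 × 175,400 × 642 / (1.22 × 0.6834)).
= √(225,213,600 / 0.8337) ≈ 16435.464.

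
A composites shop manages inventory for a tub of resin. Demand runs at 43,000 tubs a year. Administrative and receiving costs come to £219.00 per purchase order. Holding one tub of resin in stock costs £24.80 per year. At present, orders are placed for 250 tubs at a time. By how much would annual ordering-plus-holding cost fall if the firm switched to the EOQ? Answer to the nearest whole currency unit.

EOQ = √(2DS/H) = √(2 × 43,000 × 219 / 24.8) ≈ 871.46.
Cost at Q* = (D/Q*)S + (Q*/2)H = √(2DSH) ≈ £21,612.11.
Cost at Q = 250: (43,000/250)×219 + (250/2)×24.8 = £37,668.00 + £3,100.00 = £40,768.00.
Excess = £40,768.00 − £21,612.11 = £19,155.89.

Extra cost ≈ £19,156 per year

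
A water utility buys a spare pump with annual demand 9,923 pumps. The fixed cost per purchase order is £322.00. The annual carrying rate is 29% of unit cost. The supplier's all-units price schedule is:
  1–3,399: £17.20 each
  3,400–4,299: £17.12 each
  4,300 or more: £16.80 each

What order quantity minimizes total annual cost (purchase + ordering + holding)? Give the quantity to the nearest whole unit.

Holding cost per unit per year at price C is H = 0.29·C.
For each price level, check whether its EOQ is feasible; otherwise the best quantity at that price is the breakpoint.
EOQ at £17.20 = 1131.9 (feasible in tier 1): TC = 9,923×£17.20 + (9,923/1131.9)×322 + (1131.9/2)×0.29×£17.20 = £176,321.43.
EOQ at £17.12 = 1134.5 < 3400, so use break Q=3400: TC = 9,923×£17.12 + (9,923/3400.0)×322 + (3400.0/2)×0.29×£17.12 = £179,261.69.
EOQ at £16.80 = 1145.3 < 4300, so use break Q=4300: TC = 9,923×£16.80 + (9,923/4300.0)×322 + (4300.0/2)×0.29×£16.80 = £177,924.27.
Lowest total cost is £176,321.43 at Q = 1131.9.

Q* ≈ 1,132 pumps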